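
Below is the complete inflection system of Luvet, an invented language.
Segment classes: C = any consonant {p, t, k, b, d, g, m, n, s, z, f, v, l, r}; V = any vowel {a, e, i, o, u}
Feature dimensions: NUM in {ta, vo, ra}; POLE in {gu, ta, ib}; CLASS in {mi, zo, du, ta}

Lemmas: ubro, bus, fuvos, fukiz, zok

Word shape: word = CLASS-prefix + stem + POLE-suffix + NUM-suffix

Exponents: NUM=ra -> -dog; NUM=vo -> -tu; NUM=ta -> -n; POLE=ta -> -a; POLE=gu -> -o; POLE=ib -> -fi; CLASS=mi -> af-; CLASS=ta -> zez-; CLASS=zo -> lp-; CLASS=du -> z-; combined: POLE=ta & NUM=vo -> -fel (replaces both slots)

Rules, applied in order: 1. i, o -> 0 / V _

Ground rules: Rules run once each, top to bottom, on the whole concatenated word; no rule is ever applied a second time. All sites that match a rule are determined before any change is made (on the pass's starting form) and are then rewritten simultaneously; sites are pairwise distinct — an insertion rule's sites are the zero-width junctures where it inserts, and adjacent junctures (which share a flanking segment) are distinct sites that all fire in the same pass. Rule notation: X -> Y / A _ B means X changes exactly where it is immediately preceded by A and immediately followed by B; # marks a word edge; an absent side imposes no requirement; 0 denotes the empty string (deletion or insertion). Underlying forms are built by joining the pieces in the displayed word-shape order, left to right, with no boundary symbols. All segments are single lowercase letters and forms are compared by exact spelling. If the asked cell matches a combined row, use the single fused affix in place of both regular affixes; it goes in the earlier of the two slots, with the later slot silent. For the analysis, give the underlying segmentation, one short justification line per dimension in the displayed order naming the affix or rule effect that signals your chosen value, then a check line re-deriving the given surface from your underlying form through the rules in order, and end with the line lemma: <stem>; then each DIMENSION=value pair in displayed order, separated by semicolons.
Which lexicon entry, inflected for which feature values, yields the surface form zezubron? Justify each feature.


underlying: zez-ubro-o-n
NUM=ta - signalled by the affix -n
POLE=gu - signalled by the affix -o
CLASS=ta - signalled by the affix zez-
check: zezubroon -> zezubron
lemma: ubro; NUM=ta; POLE=gu; CLASS=ta


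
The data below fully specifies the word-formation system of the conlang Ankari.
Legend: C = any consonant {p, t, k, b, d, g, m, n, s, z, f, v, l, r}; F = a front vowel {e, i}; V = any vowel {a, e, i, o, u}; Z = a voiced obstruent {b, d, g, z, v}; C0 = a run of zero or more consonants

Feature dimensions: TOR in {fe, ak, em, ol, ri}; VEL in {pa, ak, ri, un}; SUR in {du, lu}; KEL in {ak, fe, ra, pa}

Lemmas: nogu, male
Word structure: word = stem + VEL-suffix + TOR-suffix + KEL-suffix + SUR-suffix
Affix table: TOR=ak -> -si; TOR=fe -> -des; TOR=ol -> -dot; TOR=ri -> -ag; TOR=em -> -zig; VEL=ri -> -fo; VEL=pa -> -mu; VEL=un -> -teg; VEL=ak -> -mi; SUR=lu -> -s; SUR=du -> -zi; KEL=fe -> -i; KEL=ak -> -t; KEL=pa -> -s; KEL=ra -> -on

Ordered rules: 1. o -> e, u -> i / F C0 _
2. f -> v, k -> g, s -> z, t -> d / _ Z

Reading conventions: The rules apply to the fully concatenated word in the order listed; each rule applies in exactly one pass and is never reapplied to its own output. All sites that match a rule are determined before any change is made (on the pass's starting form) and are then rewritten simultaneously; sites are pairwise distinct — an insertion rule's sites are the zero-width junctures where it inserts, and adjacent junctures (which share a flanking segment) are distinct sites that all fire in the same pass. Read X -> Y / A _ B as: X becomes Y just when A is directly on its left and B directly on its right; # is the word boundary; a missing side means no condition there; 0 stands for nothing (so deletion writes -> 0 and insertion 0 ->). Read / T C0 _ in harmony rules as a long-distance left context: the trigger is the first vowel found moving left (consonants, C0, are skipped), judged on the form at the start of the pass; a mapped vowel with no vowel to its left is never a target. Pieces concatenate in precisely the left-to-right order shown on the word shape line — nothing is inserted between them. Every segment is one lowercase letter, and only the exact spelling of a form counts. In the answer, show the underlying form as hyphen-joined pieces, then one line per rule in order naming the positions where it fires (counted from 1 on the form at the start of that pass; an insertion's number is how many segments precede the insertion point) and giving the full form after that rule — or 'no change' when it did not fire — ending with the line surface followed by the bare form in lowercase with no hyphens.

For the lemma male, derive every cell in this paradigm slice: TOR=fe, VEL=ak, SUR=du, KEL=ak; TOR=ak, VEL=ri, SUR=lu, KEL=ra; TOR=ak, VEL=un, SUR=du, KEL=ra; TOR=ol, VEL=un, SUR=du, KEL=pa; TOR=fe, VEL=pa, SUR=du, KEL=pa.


cell TOR=fe, VEL=ak, SUR=du, KEL=ak:
underlying: male-mi-des-t-zi
1. o -> e, u -> i / F C0 _: no change
2. f -> v, k -> g, s -> z, t -> d / _ Z: fires at position(s) 10: malemidesdzi
surface: malemidesdzi

cell TOR=ak, VEL=ri, SUR=lu, KEL=ra:
underlying: male-fo-si-on-s
1. o -> e, u -> i / F C0 _: fires at position(s) 6, 9: malefesiens
2. f -> v, k -> g, s -> z, t -> d / _ Z: no change
surface: malefesiens

cell TOR=ak, VEL=un, SUR=du, KEL=ra:
underlying: male-teg-si-on-zi
1. o -> e, u -> i / F C0 _: fires at position(s) 10: maletegsienzi
2. f -> v, k -> g, s -> z, t -> d / _ Z: no change
surface: maletegsienzi

cell TOR=ol, VEL=un, SUR=du, KEL=pa:
underlying: male-teg-dot-s-zi
1. o -> e, u -> i / F C0 _: fires at position(s) 9: maletegdetszi
2. f -> v, k -> g, s -> z, t -> d / _ Z: fires at position(s) 11: maletegdetzzi
surface: maletegdetzzi

cell TOR=fe, VEL=pa, SUR=du, KEL=pa:
underlying: male-mu-des-s-zi
1. o -> e, u -> i / F C0 _: fires at position(s) 6: malemidesszi
2. f -> v, k -> g, s -> z, t -> d / _ Z: fires at position(s) 10: malemideszzi
surface: malemideszzi


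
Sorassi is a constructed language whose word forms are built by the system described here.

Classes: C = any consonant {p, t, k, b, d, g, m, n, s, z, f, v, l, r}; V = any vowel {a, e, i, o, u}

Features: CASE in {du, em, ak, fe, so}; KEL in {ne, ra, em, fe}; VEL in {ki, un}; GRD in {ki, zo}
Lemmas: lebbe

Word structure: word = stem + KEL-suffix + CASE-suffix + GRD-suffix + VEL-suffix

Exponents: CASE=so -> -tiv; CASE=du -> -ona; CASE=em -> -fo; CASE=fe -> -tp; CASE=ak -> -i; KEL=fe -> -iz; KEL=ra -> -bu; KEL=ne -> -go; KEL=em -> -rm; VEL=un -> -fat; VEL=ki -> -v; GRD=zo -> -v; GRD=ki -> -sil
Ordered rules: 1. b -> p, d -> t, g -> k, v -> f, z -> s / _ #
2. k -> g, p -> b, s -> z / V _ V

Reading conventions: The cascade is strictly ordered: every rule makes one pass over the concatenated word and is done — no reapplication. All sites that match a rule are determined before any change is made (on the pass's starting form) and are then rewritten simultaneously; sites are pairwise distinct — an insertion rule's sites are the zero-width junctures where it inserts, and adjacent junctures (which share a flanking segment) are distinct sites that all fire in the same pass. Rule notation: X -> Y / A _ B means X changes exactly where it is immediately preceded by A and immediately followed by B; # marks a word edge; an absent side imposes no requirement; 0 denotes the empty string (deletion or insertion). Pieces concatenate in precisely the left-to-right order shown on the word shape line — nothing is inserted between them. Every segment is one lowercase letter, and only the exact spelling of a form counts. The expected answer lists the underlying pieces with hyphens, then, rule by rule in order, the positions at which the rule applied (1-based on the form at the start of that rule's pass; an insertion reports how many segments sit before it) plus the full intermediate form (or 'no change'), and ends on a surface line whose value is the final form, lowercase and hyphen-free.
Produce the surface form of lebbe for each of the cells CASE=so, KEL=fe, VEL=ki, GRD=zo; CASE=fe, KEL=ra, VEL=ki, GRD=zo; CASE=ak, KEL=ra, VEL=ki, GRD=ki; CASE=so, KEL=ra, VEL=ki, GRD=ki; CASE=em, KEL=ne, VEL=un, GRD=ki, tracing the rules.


cell CASE=so, KEL=fe, VEL=ki, GRD=zo:
underlying: lebbe-iz-tiv-v-v
1. b -> p, d -> t, g -> k, v -> f, z -> s / _ #: fires at position(s) 12: lebbeiztivvf
2. k -> g, p -> b, s -> z / V _ V: no change
surface: lebbeiztivvf

cell CASE=fe, KEL=ra, VEL=ki, GRD=zo:
underlying: lebbe-bu-tp-v-v
1. b -> p, d -> t, g -> k, v -> f, z -> s / _ #: fires at position(s) 11: lebbebutpvf
2. k -> g, p -> b, s -> z / V _ V: no change
surface: lebbebutpvf

cell CASE=ak, KEL=ra, VEL=ki, GRD=ki:
underlying: lebbe-bu-i-sil-v
1. b -> p, d -> t, g -> k, v -> f, z -> s / _ #: fires at position(s) 12: lebbebuisilf
2. k -> g, p -> b, s -> z / V _ V: fires at position(s) 9: lebbebuizilf
surface: lebbebuizilf

cell CASE=so, KEL=ra, VEL=ki, GRD=ki:
underlying: lebbe-bu-tiv-sil-v
1. b -> p, d -> t, g -> k, v -> f, z -> s / _ #: fires at position(s) 14: lebbebutivsilf
2. k -> g, p -> b, s -> z / V _ V: no change
surface: lebbebutivsilf

cell CASE=em, KEL=ne, VEL=un, GRD=ki:
underlying: lebbe-go-fo-sil-fat
1. b -> p, d -> t, g -> k, v -> f, z -> s / _ #: no change
2. k -> g, p -> b, s -> z / V _ V: fires at position(s) 10: lebbegofozilfat
surface: lebbegofozilfat


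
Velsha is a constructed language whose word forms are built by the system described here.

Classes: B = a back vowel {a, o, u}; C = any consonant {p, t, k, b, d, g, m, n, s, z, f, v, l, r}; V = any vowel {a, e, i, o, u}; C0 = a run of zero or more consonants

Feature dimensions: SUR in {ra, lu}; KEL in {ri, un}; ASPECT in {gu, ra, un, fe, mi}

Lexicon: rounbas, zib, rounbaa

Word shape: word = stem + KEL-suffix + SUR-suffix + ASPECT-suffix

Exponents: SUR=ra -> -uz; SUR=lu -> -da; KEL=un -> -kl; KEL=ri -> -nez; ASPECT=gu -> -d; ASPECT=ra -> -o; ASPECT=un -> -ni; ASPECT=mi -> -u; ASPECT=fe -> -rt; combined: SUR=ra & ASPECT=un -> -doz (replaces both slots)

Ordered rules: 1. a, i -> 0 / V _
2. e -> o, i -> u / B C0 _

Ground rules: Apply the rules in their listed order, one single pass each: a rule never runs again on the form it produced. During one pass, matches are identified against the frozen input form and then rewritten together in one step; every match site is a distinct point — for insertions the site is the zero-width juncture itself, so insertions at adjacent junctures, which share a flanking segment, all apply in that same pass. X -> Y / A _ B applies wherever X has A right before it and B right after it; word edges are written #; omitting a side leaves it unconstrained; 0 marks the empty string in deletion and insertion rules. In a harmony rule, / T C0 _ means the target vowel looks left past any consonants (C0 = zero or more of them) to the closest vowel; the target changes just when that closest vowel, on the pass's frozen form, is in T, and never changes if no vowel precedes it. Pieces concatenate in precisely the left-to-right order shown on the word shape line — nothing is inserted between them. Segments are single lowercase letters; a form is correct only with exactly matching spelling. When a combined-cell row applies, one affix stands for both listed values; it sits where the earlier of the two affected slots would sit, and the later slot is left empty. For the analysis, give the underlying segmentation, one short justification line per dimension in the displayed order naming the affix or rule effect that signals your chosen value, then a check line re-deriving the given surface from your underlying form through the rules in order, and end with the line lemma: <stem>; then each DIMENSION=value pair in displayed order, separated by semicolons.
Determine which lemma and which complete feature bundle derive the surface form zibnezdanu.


underlying: zib-nez-da-ni
SUR=lu - signalled by the affix -da
KEL=ri - signalled by the affix -nez
ASPECT=un - signalled by the affix -ni
check: zibnezdani -> zibnezdani -> zibnezdanu
lemma: zib; SUR=lu; KEL=ri; ASPECT=un


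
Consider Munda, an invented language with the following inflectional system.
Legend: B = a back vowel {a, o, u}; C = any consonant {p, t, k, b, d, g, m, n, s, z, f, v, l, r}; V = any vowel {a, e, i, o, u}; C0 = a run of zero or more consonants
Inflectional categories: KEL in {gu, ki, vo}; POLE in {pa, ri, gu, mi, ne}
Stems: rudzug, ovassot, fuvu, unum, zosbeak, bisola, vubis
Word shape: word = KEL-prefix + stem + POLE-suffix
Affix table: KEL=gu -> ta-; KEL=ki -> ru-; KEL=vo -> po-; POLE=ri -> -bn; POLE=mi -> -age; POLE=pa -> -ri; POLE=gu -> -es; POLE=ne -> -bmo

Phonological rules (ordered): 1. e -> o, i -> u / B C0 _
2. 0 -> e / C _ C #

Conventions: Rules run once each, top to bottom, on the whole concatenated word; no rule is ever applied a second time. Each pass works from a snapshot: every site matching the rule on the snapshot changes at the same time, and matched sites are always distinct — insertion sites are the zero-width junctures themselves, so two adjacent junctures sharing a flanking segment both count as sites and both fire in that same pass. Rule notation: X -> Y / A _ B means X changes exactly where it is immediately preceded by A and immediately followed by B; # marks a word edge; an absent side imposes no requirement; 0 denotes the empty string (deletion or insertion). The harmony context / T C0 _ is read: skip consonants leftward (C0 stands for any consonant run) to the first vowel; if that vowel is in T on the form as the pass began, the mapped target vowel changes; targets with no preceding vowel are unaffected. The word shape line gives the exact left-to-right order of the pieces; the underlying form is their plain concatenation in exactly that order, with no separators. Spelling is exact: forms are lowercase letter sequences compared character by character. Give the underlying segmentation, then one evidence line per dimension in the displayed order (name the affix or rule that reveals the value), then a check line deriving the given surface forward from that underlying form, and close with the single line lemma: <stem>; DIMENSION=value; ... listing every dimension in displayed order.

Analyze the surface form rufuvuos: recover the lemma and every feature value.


underlying: ru-fuvu-es
KEL=ki - signalled by the affix ru-
POLE=gu - signalled by the affix -es
check: rufuvues -> rufuvuos -> rufuvuos
lemma: fuvu; KEL=ki; POLE=gu


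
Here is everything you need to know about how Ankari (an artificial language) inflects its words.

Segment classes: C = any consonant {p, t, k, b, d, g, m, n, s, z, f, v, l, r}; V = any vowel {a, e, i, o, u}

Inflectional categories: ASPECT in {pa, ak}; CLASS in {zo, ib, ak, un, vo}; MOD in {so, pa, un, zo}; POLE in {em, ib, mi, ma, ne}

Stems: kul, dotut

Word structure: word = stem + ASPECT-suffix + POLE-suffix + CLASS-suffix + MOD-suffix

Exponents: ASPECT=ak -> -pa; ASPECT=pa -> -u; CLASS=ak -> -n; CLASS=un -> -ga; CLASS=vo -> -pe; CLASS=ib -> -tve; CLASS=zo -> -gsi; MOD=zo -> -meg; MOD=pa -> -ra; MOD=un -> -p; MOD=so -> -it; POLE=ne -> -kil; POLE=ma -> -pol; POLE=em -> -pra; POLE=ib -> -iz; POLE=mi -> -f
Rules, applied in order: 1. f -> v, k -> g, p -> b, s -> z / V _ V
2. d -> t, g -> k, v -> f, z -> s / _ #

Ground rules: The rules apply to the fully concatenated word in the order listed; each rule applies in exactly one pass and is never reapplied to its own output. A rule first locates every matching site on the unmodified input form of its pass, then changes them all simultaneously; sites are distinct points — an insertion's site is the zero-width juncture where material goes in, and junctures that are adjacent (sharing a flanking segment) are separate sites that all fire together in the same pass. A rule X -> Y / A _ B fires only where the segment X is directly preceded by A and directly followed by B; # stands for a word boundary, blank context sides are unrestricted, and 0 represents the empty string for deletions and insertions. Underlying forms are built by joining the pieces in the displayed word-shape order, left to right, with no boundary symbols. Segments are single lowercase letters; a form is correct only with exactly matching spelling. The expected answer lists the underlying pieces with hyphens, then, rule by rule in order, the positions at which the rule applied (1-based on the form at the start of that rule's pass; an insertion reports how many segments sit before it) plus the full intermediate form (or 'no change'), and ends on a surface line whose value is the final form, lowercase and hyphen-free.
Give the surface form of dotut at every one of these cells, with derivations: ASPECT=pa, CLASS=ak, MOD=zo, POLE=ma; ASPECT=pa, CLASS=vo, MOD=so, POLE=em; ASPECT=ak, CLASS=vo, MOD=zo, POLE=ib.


cell ASPECT=pa, CLASS=ak, MOD=zo, POLE=ma:
underlying: dotut-u-pol-n-meg
1. f -> v, k -> g, p -> b, s -> z / V _ V: fires at position(s) 7: dotutubolnmeg
2. d -> t, g -> k, v -> f, z -> s / _ #: fires at position(s) 13: dotutubolnmek
surface: dotutubolnmek

cell ASPECT=pa, CLASS=vo, MOD=so, POLE=em:
underlying: dotut-u-pra-pe-it
1. f -> v, k -> g, p -> b, s -> z / V _ V: fires at position(s) 10: dotutuprabeit
2. d -> t, g -> k, v -> f, z -> s / _ #: no change
surface: dotutuprabeit

cell ASPECT=ak, CLASS=vo, MOD=zo, POLE=ib:
underlying: dotut-pa-iz-pe-meg
1. f -> v, k -> g, p -> b, s -> z / V _ V: no change
2. d -> t, g -> k, v -> f, z -> s / _ #: fires at position(s) 14: dotutpaizpemek
surface: dotutpaizpemek


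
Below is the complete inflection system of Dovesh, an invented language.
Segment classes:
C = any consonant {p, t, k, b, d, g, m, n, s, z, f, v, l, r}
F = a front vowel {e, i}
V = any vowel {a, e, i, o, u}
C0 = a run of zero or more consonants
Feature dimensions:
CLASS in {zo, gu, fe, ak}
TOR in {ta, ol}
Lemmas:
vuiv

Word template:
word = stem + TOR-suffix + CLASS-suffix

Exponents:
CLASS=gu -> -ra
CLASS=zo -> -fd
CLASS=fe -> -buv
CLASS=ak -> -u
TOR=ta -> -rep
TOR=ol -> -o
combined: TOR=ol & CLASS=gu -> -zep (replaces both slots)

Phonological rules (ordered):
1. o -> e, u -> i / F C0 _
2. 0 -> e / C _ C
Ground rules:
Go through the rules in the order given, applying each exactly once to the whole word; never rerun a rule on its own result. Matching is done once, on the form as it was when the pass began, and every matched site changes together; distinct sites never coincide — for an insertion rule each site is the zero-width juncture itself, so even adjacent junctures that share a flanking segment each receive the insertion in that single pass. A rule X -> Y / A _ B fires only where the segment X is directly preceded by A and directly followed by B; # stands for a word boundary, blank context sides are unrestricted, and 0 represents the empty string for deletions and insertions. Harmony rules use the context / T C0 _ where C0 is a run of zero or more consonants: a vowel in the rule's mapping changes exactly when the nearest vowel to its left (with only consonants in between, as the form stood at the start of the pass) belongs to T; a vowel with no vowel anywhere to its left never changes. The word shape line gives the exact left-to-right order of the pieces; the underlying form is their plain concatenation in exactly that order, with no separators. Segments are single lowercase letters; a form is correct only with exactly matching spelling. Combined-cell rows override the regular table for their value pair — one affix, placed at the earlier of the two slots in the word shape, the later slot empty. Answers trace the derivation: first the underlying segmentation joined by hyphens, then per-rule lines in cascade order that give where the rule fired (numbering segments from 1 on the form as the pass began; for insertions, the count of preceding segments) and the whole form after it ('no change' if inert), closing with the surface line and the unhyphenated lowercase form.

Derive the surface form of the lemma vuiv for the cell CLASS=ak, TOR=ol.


underlying: vuiv-o-u
1. o -> e, u -> i / F C0 _: fires at position(s) 5: vuiveu
2. 0 -> e / C _ C: no change
surface: vuiveu


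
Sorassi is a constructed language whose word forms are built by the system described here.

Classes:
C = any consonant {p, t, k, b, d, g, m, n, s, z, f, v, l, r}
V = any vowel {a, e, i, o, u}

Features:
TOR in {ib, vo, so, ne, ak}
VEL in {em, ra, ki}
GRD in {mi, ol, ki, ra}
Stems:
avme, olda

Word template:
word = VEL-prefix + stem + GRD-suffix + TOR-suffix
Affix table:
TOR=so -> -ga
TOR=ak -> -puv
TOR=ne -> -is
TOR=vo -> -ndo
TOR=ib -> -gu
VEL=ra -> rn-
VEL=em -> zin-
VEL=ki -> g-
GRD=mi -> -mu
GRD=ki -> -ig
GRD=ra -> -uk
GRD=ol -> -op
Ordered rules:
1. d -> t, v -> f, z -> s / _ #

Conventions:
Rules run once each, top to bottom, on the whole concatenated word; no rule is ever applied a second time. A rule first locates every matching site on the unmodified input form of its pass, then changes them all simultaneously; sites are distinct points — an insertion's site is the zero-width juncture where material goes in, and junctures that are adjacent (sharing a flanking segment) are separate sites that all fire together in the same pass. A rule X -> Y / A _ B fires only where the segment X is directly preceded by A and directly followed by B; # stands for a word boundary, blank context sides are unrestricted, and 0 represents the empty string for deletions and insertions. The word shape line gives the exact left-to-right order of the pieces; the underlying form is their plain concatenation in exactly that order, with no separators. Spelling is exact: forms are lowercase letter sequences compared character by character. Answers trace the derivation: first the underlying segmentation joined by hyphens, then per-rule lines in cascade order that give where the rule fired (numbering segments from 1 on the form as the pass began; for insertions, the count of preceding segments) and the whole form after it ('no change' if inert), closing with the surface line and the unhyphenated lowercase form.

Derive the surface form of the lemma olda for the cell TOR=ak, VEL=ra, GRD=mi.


underlying: rn-olda-mu-puv
1. d -> t, v -> f, z -> s / _ #: fires at position(s) 11: rnoldamupuf
surface: rnoldamupuf


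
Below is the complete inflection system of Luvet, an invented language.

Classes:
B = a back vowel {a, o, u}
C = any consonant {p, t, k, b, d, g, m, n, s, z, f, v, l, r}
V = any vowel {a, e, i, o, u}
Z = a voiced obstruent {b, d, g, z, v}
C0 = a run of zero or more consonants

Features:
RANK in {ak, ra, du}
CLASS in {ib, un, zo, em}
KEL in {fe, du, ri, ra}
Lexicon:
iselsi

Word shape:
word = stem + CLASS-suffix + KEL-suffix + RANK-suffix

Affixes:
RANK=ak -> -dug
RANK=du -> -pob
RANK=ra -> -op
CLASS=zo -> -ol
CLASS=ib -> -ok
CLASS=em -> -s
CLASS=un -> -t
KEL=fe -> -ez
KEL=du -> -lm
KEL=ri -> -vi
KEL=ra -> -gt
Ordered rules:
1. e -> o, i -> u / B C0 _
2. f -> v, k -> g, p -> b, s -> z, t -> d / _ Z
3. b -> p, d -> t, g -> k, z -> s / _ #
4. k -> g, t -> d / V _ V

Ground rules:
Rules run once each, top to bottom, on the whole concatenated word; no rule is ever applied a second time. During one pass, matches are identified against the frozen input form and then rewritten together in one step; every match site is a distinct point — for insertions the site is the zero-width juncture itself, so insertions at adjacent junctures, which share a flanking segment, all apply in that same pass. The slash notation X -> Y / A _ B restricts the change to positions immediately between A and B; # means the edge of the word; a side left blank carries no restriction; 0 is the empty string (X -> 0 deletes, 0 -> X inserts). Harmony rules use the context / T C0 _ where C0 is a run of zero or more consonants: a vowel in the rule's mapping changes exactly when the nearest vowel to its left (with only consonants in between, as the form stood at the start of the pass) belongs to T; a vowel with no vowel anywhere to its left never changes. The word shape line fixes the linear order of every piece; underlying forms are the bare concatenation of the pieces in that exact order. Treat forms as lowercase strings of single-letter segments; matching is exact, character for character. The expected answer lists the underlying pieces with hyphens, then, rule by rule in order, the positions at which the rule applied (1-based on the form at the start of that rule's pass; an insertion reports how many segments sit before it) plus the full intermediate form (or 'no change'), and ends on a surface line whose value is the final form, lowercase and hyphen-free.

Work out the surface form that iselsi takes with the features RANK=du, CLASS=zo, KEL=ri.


underlying: iselsi-ol-vi-pob
1. e -> o, i -> u / B C0 _: fires at position(s) 10: iselsiolvupob
2. f -> v, k -> g, p -> b, s -> z, t -> d / _ Z: no change
3. b -> p, d -> t, g -> k, z -> s / _ #: fires at position(s) 13: iselsiolvupop
4. k -> g, t -> d / V _ V: no change
surface: iselsiolvupop


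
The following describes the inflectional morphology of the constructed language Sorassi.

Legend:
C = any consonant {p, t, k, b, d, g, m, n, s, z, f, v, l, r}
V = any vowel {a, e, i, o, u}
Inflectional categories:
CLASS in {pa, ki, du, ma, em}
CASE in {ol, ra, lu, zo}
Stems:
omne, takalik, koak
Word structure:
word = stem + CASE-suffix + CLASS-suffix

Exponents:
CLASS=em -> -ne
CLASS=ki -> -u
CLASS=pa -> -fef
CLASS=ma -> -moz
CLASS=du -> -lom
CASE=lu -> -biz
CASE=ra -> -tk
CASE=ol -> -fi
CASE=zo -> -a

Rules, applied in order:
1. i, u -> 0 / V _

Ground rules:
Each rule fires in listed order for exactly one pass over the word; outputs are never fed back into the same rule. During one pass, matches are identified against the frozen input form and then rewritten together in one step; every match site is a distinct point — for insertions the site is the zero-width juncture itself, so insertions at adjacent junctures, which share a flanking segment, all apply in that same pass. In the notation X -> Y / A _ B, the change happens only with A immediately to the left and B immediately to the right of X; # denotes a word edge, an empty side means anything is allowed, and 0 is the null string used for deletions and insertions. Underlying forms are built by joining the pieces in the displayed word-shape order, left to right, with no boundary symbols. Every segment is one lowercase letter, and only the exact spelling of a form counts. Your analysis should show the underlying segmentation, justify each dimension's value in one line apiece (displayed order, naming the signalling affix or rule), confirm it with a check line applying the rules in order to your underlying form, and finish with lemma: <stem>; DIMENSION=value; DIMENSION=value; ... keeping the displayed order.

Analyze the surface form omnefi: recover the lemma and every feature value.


underlying: omne-fi-u
CLASS=ki - signalled by the affix -u
CASE=ol - signalled by the affix -fi
check: omnefiu -> omnefi
lemma: omne; CLASS=ki; CASE=ol


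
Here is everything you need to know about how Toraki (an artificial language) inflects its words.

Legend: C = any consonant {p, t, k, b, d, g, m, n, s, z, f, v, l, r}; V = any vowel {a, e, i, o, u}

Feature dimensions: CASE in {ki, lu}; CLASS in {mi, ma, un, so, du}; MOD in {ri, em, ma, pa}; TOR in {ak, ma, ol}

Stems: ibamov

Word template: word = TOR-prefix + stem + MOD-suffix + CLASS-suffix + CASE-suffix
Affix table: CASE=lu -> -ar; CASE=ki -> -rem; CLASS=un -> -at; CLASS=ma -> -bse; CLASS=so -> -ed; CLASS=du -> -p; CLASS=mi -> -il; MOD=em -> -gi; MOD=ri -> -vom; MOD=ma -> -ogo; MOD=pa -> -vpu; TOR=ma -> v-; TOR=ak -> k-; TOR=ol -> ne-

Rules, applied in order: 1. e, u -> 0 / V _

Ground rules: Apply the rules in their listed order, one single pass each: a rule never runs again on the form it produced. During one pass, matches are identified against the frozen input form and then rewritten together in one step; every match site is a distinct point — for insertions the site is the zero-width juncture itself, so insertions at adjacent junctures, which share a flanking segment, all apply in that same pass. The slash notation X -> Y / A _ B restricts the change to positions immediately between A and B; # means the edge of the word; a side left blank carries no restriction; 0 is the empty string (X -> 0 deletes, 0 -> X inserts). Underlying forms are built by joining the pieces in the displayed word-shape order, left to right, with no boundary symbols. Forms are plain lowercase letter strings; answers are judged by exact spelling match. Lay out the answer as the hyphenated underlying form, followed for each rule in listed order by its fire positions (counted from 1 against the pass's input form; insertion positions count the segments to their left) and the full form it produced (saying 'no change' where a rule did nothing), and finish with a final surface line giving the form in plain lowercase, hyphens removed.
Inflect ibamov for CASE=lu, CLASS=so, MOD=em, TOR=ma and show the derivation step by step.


underlying: v-ibamov-gi-ed-ar
1. e, u -> 0 / V _: fires at position(s) 10: vibamovgidar
surface: vibamovgidar


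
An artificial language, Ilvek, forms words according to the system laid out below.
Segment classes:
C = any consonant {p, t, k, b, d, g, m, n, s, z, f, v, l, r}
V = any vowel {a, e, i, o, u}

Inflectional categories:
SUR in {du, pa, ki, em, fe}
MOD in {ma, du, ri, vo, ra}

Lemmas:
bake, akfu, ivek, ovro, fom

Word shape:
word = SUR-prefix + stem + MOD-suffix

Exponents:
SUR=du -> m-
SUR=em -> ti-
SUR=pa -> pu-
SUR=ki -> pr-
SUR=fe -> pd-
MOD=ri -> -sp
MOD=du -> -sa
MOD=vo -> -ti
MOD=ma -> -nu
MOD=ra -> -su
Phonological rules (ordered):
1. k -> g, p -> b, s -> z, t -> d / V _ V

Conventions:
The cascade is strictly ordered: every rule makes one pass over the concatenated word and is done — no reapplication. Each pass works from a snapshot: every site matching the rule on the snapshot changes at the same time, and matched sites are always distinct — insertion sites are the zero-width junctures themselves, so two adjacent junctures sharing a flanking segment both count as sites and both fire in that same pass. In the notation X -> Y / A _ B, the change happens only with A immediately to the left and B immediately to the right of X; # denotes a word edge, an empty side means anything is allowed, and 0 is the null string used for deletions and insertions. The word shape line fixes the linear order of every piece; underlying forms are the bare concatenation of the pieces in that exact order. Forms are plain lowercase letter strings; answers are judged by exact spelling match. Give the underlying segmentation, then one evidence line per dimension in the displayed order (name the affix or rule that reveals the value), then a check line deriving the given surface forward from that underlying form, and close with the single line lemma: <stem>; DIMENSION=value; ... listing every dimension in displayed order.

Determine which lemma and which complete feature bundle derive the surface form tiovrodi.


underlying: ti-ovro-ti
SUR=em - signalled by the affix ti-
MOD=vo - signalled by the affix -ti
check: tiovroti -> tiovrodi
lemma: ovro; SUR=em; MOD=vo


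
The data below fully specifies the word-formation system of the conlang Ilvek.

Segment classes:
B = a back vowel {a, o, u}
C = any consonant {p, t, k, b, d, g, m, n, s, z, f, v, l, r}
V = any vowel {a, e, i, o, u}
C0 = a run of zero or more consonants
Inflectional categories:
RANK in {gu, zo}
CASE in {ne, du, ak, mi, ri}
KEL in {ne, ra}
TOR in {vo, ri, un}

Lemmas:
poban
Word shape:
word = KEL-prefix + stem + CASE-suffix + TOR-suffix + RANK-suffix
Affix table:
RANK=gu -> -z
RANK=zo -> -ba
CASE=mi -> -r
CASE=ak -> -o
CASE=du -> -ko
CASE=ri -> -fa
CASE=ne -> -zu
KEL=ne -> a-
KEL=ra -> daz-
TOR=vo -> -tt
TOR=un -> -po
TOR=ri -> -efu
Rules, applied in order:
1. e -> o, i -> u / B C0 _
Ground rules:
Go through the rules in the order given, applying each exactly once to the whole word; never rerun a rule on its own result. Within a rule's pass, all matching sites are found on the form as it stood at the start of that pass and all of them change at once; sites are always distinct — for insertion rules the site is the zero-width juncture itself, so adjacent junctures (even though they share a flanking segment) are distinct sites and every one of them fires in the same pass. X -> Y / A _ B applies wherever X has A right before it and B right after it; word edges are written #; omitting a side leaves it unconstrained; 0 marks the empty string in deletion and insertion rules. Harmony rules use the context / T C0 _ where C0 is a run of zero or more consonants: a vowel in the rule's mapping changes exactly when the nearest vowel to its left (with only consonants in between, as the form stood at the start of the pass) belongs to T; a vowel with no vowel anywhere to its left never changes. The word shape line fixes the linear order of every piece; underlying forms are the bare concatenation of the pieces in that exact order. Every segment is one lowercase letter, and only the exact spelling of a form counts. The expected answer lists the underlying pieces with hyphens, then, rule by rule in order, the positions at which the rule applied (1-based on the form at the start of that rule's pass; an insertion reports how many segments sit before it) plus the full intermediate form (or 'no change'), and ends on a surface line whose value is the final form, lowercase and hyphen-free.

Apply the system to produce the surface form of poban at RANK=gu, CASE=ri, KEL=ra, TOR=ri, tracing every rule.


underlying: daz-poban-fa-efu-z
1. e -> o, i -> u / B C0 _: fires at position(s) 11: dazpobanfaofuz
surface: dazpobanfaofuz


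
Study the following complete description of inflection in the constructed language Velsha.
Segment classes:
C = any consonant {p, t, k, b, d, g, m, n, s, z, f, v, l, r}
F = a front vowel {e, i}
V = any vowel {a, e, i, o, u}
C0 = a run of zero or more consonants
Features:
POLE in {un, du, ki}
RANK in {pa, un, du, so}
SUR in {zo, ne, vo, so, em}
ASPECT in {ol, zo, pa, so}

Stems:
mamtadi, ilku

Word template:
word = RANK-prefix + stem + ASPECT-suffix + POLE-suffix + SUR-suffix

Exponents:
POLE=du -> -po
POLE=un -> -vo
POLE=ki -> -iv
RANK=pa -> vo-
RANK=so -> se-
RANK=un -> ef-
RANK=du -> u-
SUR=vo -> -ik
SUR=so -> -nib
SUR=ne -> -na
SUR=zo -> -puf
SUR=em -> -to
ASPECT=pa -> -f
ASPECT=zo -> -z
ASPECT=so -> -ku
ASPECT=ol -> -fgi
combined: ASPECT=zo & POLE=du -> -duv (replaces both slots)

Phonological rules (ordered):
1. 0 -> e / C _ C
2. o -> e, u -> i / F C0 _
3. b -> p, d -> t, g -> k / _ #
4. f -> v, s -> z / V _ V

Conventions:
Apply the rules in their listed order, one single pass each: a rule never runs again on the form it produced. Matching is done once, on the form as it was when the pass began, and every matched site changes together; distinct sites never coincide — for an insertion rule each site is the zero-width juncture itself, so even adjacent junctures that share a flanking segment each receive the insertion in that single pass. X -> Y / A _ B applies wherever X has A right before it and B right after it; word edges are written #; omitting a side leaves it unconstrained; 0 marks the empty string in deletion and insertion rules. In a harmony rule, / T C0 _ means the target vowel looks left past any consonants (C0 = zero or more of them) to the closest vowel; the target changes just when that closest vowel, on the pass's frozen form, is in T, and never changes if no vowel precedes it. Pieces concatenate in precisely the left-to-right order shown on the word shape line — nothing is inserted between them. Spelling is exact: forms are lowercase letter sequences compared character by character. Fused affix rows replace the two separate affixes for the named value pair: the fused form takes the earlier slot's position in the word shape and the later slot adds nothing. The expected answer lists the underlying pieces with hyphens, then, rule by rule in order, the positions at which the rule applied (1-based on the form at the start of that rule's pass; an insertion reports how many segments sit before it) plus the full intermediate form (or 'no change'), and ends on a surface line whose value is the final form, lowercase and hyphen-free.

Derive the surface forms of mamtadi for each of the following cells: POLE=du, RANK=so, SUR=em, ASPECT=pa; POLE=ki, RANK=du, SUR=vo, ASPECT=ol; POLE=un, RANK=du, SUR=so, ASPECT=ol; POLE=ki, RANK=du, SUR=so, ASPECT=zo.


cell POLE=du, RANK=so, SUR=em, ASPECT=pa:
underlying: se-mamtadi-f-po-to
1. 0 -> e / C _ C: inserts after position(s) 5, 10: semametadifepoto
2. o -> e, u -> i / F C0 _: fires at position(s) 14: semametadifepeto
3. b -> p, d -> t, g -> k / _ #: no change
4. f -> v, s -> z / V _ V: fires at position(s) 11: semametadivepeto
surface: semametadivepeto

cell POLE=ki, RANK=du, SUR=vo, ASPECT=ol:
underlying: u-mamtadi-fgi-iv-ik
1. 0 -> e / C _ C: inserts after position(s) 4, 9: umametadifegiivik
2. o -> e, u -> i / F C0 _: no change
3. b -> p, d -> t, g -> k / _ #: no change
4. f -> v, s -> z / V _ V: fires at position(s) 10: umametadivegiivik
surface: umametadivegiivik

cell POLE=un, RANK=du, SUR=so, ASPECT=ol:
underlying: u-mamtadi-fgi-vo-nib
1. 0 -> e / C _ C: inserts after position(s) 4, 9: umametadifegivonib
2. o -> e, u -> i / F C0 _: fires at position(s) 15: umametadifegivenib
3. b -> p, d -> t, g -> k / _ #: fires at position(s) 18: umametadifegivenip
4. f -> v, s -> z / V _ V: fires at position(s) 10: umametadivegivenip
surface: umametadivegivenip

cell POLE=ki, RANK=du, SUR=so, ASPECT=zo:
underlying: u-mamtadi-z-iv-nib
1. 0 -> e / C _ C: inserts after position(s) 4, 11: umametadizivenib
2. o -> e, u -> i / F C0 _: no change
3. b -> p, d -> t, g -> k / _ #: fires at position(s) 16: umametadizivenip
4. f -> v, s -> z / V _ V: no change
surface: umametadizivenip


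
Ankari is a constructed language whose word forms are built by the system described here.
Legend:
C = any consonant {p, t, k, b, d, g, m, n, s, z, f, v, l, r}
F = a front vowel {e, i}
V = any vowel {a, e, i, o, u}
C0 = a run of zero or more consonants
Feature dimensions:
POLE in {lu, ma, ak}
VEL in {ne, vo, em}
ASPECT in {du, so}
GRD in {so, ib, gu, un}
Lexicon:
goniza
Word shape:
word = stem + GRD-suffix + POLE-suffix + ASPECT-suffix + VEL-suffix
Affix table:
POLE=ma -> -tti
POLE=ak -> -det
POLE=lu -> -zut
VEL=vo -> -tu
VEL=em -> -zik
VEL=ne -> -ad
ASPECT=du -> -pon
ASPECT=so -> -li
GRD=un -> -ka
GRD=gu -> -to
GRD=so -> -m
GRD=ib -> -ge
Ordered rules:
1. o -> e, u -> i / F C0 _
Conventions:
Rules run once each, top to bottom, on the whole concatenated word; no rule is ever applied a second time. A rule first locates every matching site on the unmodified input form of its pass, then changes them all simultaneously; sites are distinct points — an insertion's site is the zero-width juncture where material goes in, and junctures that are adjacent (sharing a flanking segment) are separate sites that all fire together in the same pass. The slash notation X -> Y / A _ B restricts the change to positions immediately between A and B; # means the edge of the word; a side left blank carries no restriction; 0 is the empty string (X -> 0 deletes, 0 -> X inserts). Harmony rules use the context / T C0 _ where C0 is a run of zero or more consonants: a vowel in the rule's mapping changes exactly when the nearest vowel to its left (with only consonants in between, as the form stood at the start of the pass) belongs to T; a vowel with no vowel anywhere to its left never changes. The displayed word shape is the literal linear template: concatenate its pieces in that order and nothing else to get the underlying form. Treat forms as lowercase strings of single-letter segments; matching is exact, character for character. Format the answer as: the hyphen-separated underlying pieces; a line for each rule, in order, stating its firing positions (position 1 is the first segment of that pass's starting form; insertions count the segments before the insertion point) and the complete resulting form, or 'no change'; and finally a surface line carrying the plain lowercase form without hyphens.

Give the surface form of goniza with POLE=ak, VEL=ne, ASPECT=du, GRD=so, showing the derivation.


underlying: goniza-m-det-pon-ad
1. o -> e, u -> i / F C0 _: fires at position(s) 12: gonizamdetpenad
surface: gonizamdetpenad
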